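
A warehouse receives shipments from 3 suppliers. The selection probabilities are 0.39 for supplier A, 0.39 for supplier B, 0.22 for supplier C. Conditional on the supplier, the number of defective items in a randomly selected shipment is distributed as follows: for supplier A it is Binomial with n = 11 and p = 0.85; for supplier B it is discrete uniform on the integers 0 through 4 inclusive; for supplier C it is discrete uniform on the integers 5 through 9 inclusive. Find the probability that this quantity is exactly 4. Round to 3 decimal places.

0.078

Conditional on each supplier, P(X = 4): A: 0.000294326; B: 0.2; C: 0.
By total probability, P(X = 4) = 0.39·0.000294326 + 0.39·0.2 + 0.22·0 = 0.0781148.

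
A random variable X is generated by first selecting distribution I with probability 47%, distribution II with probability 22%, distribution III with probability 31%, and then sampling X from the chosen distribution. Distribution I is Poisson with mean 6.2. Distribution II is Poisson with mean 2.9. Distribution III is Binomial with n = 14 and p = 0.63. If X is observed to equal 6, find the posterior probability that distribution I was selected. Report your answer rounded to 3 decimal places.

0.712

Likelihoods P(X=6 | ·): I: 0.1601; II: 0.0454571; III: 0.0659496.
Posterior ∝ prior × likelihood. Numerator for I: 0.47·0.1601 = 0.0752471.
Normalizing constant: 0.47·0.1601 + 0.22·0.0454571 + 0.31·0.0659496 = 0.105692.
P(I | observation) = 0.0752471 / 0.105692 = 0.711947.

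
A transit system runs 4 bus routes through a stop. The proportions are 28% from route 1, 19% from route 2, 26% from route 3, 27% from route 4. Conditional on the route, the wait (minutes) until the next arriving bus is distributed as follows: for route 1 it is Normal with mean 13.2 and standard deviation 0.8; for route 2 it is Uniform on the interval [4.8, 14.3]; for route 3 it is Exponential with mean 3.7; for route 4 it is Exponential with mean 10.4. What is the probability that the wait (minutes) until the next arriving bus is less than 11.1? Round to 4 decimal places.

0.5514

Conditional on each route, P(X < 11.1): 1: 0.00433245; 2: 0.663158; 3: 0.950213; 4: 0.656067.
By total probability, P(X < 11.1) = 0.28·0.00433245 + 0.19·0.663158 + 0.26·0.950213 + 0.27·0.656067 = 0.551406.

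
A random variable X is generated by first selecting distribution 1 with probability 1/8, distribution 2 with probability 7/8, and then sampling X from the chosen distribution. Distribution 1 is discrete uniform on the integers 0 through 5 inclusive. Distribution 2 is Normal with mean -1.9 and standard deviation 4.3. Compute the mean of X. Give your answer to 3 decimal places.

Component means — 1: 2.5; 2: -1.9.
E[X] = 0.125·2.5 + 0.875·-1.9 = -1.35.

-1.350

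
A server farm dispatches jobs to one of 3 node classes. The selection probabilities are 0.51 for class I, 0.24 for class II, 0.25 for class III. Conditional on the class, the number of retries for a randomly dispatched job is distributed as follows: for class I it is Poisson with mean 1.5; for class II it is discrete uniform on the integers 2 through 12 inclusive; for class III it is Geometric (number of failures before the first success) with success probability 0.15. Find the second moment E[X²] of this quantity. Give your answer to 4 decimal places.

For each component E[X²] = Var + (mean)², giving I: 3.75; II: 59; III: 69.8889.
Overall E[X²] = 0.51·3.75 + 0.24·59 + 0.25·69.8889 = 33.5447.

33.5447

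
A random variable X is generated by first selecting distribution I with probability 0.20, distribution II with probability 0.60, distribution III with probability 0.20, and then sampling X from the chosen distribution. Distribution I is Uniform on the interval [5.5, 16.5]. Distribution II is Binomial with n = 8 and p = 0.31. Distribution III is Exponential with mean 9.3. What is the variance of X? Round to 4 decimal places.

Per component, I: μ=11, E[X²]=131.083; II: μ=2.48, E[X²]=7.8616; III: μ=9.3, E[X²]=172.98.
E[X] = 0.2·11 + 0.6·2.48 + 0.2·9.3 = 5.548.
E[X²] = 0.2·131.083 + 0.6·7.8616 + 0.2·172.98 = 65.5296.
Var(X) = E[X²] − (E[X])² = 65.5296 − 30.7803 = 34.7493.

34.7493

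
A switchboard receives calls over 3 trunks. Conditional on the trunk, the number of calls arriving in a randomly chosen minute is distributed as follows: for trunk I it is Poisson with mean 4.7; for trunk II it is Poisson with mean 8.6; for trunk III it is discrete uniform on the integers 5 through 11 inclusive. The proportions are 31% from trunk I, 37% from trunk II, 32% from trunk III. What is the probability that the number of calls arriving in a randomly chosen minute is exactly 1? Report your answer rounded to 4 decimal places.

Conditional on each trunk, P(X = 1): I: 0.0427478; II: 0.00158331; III: 0.
By total probability, P(X = 1) = 0.31·0.0427478 + 0.37·0.00158331 + 0.32·0 = 0.0138376.

0.0138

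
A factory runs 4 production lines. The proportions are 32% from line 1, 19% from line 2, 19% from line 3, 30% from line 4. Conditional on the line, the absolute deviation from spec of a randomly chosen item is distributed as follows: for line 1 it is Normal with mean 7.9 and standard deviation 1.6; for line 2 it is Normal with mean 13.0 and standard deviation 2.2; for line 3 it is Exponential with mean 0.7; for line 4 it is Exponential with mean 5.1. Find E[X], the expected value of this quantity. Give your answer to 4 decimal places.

Component means — 1: 7.9; 2: 13; 3: 0.7; 4: 5.1.
E[X] = 0.32·7.9 + 0.19·13 + 0.19·0.7 + 0.3·5.1 = 6.661.

6.6610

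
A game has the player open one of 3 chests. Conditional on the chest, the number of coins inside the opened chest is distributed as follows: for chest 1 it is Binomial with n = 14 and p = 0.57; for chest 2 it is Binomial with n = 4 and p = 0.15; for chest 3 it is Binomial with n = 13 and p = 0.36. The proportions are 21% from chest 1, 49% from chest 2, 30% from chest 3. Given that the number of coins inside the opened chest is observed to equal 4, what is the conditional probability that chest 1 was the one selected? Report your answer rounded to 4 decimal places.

Likelihoods P(X=4 | ·): 1: 0.0228359; 2: 0.00050625; 3: 0.216339.
Posterior ∝ prior × likelihood. Numerator for 1: 0.21·0.0228359 = 0.00479554.
Normalizing constant: 0.21·0.0228359 + 0.49·0.00050625 + 0.3·0.216339 = 0.0699454.
P(1 | observation) = 0.00479554 / 0.0699454 = 0.0685611.

0.0686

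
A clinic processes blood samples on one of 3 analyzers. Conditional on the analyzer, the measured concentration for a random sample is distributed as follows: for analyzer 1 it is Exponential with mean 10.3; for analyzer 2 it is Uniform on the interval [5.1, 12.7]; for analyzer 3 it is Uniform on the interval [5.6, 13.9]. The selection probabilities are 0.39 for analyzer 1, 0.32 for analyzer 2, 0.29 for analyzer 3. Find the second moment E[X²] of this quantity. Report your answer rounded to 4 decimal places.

138.8706

For each component E[X²] = Var + (mean)², giving 1: 212.18; 2: 84.0233; 3: 100.803.
Overall E[X²] = 0.39·212.18 + 0.32·84.0233 + 0.29·100.803 = 138.871.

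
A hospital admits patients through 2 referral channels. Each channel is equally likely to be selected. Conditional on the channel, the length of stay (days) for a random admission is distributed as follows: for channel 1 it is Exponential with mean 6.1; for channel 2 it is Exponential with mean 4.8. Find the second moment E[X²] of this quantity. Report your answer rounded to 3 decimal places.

For each component E[X²] = Var + (mean)², giving 1: 74.42; 2: 46.08.
Overall E[X²] = 0.5·74.42 + 0.5·46.08 = 60.25.

60.250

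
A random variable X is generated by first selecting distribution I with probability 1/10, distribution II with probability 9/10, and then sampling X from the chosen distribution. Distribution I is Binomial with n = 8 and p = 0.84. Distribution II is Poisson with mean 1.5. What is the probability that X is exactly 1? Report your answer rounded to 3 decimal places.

Conditional on each component, P(X = 1): I: 1.80389e-05; II: 0.334695.
By total probability, P(X = 1) = 0.1·1.80389e-05 + 0.9·0.334695 = 0.301228.

0.301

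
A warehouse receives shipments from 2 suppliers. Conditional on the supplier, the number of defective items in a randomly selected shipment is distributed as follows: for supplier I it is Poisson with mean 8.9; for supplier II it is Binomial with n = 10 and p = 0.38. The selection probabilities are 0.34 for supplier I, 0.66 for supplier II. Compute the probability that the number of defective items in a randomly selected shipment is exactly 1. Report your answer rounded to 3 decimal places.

Conditional on each supplier, P(X = 1): I: 0.00121386; II: 0.0514409.
By total probability, P(X = 1) = 0.34·0.00121386 + 0.66·0.0514409 = 0.0343637.

0.034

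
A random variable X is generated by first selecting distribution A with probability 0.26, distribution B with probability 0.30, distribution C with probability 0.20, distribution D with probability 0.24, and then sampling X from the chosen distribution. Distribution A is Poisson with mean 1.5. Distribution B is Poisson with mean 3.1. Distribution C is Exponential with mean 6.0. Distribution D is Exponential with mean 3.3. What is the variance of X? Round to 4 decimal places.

Per component, A: μ=1.5, E[X²]=3.75; B: μ=3.1, E[X²]=12.71; C: μ=6, E[X²]=72; D: μ=3.3, E[X²]=21.78.
E[X] = 0.26·1.5 + 0.3·3.1 + 0.2·6 + 0.24·3.3 = 3.312.
E[X²] = 0.26·3.75 + 0.3·12.71 + 0.2·72 + 0.24·21.78 = 24.4152.
Var(X) = E[X²] − (E[X])² = 24.4152 − 10.9693 = 13.4459.

13.4459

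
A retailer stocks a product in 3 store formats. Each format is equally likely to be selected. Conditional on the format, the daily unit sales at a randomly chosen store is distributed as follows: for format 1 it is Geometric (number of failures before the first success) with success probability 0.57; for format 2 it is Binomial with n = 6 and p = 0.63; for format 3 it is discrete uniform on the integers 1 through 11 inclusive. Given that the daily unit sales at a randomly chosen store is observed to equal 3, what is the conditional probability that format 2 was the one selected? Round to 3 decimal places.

Likelihoods P(X=3 | ·): 1: 0.045319; 2: 0.253313; 3: 0.0909091.
Posterior ∝ prior × likelihood. Numerator for 2: 0.333333·0.253313 = 0.0844375.
Normalizing constant: 0.333333·0.045319 + 0.333333·0.253313 + 0.333333·0.0909091 = 0.129847.
P(2 | observation) = 0.0844375 / 0.129847 = 0.650285.

0.650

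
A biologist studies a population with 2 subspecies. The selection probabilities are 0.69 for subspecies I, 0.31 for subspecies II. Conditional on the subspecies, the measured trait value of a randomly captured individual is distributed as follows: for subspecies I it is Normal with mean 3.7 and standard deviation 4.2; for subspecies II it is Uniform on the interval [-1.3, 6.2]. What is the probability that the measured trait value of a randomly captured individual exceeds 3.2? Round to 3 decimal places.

Conditional on each subspecies, P(X > 3.2): I: 0.547381; II: 0.4.
By total probability, P(X > 3.2) = 0.69·0.547381 + 0.31·0.4 = 0.501693.

0.502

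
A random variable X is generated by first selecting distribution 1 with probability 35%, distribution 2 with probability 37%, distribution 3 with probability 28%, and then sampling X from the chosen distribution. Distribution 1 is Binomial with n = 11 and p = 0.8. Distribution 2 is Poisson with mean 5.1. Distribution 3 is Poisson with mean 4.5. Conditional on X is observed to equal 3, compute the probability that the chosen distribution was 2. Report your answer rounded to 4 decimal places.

0.5131

Likelihoods P(X=3 | ·): 1: 0.000216269; 2: 0.13479; 3: 0.168718.
Posterior ∝ prior × likelihood. Numerator for 2: 0.37·0.13479 = 0.0498723.
Normalizing constant: 0.35·0.000216269 + 0.37·0.13479 + 0.28·0.168718 = 0.097189.
P(2 | observation) = 0.0498723 / 0.097189 = 0.513147.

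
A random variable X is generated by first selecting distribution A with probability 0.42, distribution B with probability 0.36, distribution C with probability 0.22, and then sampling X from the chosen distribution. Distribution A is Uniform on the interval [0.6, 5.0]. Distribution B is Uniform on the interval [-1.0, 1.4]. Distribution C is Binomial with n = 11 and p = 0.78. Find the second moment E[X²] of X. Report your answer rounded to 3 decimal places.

For each component E[X²] = Var + (mean)², giving A: 9.45333; B: 0.52; C: 75.504.
Overall E[X²] = 0.42·9.45333 + 0.36·0.52 + 0.22·75.504 = 20.7685.

20.768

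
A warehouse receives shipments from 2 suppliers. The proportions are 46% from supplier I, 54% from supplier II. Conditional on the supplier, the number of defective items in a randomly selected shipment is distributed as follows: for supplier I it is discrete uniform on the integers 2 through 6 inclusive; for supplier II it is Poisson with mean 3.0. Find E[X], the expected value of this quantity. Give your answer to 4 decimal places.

Component means — I: 4; II: 3.
E[X] = 0.46·4 + 0.54·3 = 3.46.

3.4600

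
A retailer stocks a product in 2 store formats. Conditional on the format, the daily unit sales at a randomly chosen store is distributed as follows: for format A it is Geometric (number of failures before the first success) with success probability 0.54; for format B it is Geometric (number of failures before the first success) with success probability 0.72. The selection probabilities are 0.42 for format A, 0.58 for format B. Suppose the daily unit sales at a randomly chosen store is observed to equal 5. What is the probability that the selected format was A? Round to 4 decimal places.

Likelihoods P(X=5 | ·): A: 0.011122; B: 0.00123915.
Posterior ∝ prior × likelihood. Numerator for A: 0.42·0.011122 = 0.00467124.
Normalizing constant: 0.42·0.011122 + 0.58·0.00123915 = 0.00538995.
P(A | observation) = 0.00467124 / 0.00538995 = 0.866658.

0.8667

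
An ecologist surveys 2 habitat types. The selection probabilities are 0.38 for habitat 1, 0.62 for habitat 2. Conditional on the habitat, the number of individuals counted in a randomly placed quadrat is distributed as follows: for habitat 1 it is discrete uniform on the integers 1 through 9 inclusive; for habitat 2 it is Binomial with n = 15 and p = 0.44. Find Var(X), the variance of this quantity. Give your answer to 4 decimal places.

5.4280

Per component, 1: μ=5, E[X²]=31.6667; 2: μ=6.6, E[X²]=47.256.
E[X] = 0.38·5 + 0.62·6.6 = 5.992.
E[X²] = 0.38·31.6667 + 0.62·47.256 = 41.3321.
Var(X) = E[X²] − (E[X])² = 41.3321 − 35.9041 = 5.42799.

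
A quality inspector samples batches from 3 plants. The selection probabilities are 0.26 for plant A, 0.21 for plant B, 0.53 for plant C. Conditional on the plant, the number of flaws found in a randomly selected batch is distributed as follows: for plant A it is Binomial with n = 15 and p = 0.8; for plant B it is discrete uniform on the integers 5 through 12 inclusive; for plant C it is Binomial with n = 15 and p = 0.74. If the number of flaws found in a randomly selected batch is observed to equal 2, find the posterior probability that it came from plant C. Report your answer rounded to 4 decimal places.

0.9814

Likelihoods P(X=2 | ·): A: 5.50502e-08; B: 0; C: 1.42661e-06.
Posterior ∝ prior × likelihood. Numerator for C: 0.53·1.42661e-06 = 7.56105e-07.
Normalizing constant: 0.26·5.50502e-08 + 0.21·0 + 0.53·1.42661e-06 = 7.70418e-07.
P(C | observation) = 7.56105e-07 / 7.70418e-07 = 0.981422.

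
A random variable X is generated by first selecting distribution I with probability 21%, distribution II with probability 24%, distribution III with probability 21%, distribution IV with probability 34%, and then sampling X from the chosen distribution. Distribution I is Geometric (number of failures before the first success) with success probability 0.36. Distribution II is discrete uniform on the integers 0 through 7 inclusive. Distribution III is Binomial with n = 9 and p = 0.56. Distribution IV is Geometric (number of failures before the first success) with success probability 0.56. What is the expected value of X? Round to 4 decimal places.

2.5389

Component means — I: 1.77778; II: 3.5; III: 5.04; IV: 0.785714.
E[X] = 0.21·1.77778 + 0.24·3.5 + 0.21·5.04 + 0.34·0.785714 = 2.53888.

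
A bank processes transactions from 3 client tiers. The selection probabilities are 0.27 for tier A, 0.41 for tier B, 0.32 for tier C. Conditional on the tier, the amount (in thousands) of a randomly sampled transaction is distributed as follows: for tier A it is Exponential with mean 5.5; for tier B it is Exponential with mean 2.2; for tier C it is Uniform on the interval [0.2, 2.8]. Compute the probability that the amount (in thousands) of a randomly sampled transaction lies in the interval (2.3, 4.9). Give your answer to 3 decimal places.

0.228

Conditional on each tier, P(2.3 < X < 4.9): A: 0.24796; B: 0.24371; C: 0.192308.
By total probability, P(2.3 < X < 4.9) = 0.27·0.24796 + 0.41·0.24371 + 0.32·0.192308 = 0.228409.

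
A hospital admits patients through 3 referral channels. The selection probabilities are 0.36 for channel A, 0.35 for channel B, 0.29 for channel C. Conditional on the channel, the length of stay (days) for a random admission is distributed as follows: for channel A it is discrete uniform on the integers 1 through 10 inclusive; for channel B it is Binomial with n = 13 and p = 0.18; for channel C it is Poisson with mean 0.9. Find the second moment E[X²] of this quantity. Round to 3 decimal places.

16.944

For each component E[X²] = Var + (mean)², giving A: 38.5; B: 7.3944; C: 1.71.
Overall E[X²] = 0.36·38.5 + 0.35·7.3944 + 0.29·1.71 = 16.9439.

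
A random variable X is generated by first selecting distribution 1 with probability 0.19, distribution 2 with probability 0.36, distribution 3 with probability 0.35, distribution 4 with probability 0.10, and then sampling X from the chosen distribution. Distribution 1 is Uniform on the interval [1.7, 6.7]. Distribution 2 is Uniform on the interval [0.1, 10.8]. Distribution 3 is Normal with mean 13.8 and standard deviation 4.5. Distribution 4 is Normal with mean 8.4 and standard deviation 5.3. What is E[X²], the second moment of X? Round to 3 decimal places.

101.482

For each component E[X²] = Var + (mean)², giving 1: 19.7233; 2: 39.2433; 3: 210.69; 4: 98.65.
Overall E[X²] = 0.19·19.7233 + 0.36·39.2433 + 0.35·210.69 + 0.1·98.65 = 101.482.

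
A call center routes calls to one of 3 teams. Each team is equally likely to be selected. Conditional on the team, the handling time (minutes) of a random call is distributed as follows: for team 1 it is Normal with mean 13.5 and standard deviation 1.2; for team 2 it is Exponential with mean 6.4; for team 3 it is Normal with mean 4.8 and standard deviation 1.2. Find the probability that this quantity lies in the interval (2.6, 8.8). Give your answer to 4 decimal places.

Conditional on each team, P(2.6 < X < 8.8): 1: 4.48909e-05; 2: 0.413304; 3: 0.966194.
By total probability, P(2.6 < X < 8.8) = 0.333333·4.48909e-05 + 0.333333·0.413304 + 0.333333·0.966194 = 0.459848.

0.4598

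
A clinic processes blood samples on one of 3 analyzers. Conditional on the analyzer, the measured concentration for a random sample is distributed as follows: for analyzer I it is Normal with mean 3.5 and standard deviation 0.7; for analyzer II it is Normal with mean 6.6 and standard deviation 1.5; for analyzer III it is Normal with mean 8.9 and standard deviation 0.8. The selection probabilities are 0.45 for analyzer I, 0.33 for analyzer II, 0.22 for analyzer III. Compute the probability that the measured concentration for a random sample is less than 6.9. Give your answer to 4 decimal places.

Conditional on each analyzer, P(X < 6.9): I: 0.999999; II: 0.57926; III: 0.00620967.
By total probability, P(X < 6.9) = 0.45·0.999999 + 0.33·0.57926 + 0.22·0.00620967 = 0.642522.

0.6425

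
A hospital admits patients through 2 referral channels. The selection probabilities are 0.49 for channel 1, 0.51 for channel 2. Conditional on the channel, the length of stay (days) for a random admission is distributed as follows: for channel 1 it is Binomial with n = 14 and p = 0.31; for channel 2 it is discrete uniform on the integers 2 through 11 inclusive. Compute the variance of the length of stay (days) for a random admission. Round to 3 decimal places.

Per component, 1: μ=4.34, E[X²]=21.8302; 2: μ=6.5, E[X²]=50.5.
E[X] = 0.49·4.34 + 0.51·6.5 = 5.4416.
E[X²] = 0.49·21.8302 + 0.51·50.5 = 36.4518.
Var(X) = E[X²] − (E[X])² = 36.4518 − 29.611 = 6.84079.

6.841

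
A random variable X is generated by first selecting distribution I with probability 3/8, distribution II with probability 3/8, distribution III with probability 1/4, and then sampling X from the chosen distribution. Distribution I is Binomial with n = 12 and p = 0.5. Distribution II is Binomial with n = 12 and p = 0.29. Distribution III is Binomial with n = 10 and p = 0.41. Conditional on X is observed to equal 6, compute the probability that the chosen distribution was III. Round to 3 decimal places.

Likelihoods P(X=6 | ·): I: 0.225586; II: 0.0704061; III: 0.120873.
Posterior ∝ prior × likelihood. Numerator for III: 0.25·0.120873 = 0.0302183.
Normalizing constant: 0.375·0.225586 + 0.375·0.0704061 + 0.25·0.120873 = 0.141215.
P(III | observation) = 0.0302183 / 0.141215 = 0.213988.

0.214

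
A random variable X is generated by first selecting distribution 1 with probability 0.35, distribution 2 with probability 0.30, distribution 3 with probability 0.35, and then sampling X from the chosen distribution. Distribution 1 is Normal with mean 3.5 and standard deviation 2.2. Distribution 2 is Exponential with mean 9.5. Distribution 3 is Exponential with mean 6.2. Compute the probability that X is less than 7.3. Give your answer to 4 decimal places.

0.7383

Conditional on each component, P(X < 7.3): 1: 0.957941; 2: 0.536255; 3: 0.691927.
By total probability, P(X < 7.3) = 0.35·0.957941 + 0.3·0.536255 + 0.35·0.691927 = 0.73833.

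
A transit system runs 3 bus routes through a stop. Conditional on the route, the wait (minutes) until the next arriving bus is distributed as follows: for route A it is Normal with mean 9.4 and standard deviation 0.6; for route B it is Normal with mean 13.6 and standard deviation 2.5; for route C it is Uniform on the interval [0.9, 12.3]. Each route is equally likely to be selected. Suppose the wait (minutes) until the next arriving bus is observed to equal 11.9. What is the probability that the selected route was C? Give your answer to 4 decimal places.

Likelihoods f(11.9 | ·): A: 0.000112938; B: 0.126637; C: 0.0877193.
Posterior ∝ prior × likelihood. Numerator for C: 0.333333·0.0877193 = 0.0292398.
Normalizing constant: 0.333333·0.000112938 + 0.333333·0.126637 + 0.333333·0.0877193 = 0.0714898.
P(C | observation) = 0.0292398 / 0.0714898 = 0.409006.

0.4090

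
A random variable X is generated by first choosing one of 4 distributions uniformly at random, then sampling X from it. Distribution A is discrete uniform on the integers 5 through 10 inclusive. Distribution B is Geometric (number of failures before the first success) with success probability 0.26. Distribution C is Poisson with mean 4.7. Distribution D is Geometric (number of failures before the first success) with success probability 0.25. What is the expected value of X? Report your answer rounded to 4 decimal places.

4.5115

Component means — A: 7.5; B: 2.84615; C: 4.7; D: 3.
E[X] = 0.25·7.5 + 0.25·2.84615 + 0.25·4.7 + 0.25·3 = 4.51154.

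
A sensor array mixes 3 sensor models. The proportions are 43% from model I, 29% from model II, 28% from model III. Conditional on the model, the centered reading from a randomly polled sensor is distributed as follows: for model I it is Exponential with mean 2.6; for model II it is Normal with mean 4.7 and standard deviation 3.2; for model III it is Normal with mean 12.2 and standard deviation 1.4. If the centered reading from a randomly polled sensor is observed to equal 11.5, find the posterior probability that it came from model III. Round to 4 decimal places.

Likelihoods f(11.5 | ·): I: 0.00461433; II: 0.0130378; III: 0.251475.
Posterior ∝ prior × likelihood. Numerator for III: 0.28·0.251475 = 0.0704131.
Normalizing constant: 0.43·0.00461433 + 0.29·0.0130378 + 0.28·0.251475 = 0.0761782.
P(III | observation) = 0.0704131 / 0.0761782 = 0.924321.

0.9243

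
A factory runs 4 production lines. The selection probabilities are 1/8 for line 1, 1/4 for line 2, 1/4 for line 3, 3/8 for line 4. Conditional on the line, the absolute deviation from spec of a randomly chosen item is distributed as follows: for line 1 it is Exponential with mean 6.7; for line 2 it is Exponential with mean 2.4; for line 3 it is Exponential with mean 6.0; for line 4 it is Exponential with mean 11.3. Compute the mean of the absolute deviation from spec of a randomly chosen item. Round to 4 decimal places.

Component means — 1: 6.7; 2: 2.4; 3: 6; 4: 11.3.
E[X] = 0.125·6.7 + 0.25·2.4 + 0.25·6 + 0.375·11.3 = 7.175.

7.1750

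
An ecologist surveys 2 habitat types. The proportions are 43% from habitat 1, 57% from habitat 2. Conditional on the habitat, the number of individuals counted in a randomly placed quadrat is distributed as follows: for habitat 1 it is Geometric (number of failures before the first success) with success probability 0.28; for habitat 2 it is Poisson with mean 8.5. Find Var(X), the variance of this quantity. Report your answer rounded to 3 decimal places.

17.409

Per component, 1: μ=2.57143, E[X²]=15.7959; 2: μ=8.5, E[X²]=80.75.
E[X] = 0.43·2.57143 + 0.57·8.5 = 5.95071.
E[X²] = 0.43·15.7959 + 0.57·80.75 = 52.8197.
Var(X) = E[X²] − (E[X])² = 52.8197 − 35.411 = 17.4087.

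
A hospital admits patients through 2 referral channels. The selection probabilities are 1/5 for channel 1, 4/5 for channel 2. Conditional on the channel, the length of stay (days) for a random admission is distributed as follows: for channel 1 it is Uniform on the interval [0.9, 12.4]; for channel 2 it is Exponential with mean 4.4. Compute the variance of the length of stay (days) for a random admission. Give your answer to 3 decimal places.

18.502

Per component, 1: μ=6.65, E[X²]=55.2433; 2: μ=4.4, E[X²]=38.72.
E[X] = 0.2·6.65 + 0.8·4.4 = 4.85.
E[X²] = 0.2·55.2433 + 0.8·38.72 = 42.0247.
Var(X) = E[X²] − (E[X])² = 42.0247 − 23.5225 = 18.5022.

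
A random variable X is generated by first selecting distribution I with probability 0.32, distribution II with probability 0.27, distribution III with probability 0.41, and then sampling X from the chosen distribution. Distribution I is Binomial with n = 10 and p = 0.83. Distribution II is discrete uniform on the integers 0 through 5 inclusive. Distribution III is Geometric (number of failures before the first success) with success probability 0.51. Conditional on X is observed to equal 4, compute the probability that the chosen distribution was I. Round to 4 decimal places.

0.0133

Likelihoods P(X=4 | ·): I: 0.00240561; II: 0.166667; III: 0.0294005.
Posterior ∝ prior × likelihood. Numerator for I: 0.32·0.00240561 = 0.000769795.
Normalizing constant: 0.32·0.00240561 + 0.27·0.166667 + 0.41·0.0294005 = 0.057824.
P(I | observation) = 0.000769795 / 0.057824 = 0.0133127.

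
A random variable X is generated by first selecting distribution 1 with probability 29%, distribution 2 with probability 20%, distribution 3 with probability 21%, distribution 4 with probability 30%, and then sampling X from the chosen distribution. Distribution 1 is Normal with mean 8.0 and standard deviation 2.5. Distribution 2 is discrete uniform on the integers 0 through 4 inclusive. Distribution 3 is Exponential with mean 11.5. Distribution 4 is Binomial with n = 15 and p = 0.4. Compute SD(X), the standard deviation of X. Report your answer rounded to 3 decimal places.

Per component, 1: μ=8, E[X²]=70.25; 2: μ=2, E[X²]=6; 3: μ=11.5, E[X²]=264.5; 4: μ=6, E[X²]=39.6.
E[X] = 0.29·8 + 0.2·2 + 0.21·11.5 + 0.3·6 = 6.935.
E[X²] = 0.29·70.25 + 0.2·6 + 0.21·264.5 + 0.3·39.6 = 88.9975.
Var(X) = E[X²] − (E[X])² = 88.9975 − 48.0942 = 40.9033.
SD(X) = √40.9033 = 6.39557.

6.396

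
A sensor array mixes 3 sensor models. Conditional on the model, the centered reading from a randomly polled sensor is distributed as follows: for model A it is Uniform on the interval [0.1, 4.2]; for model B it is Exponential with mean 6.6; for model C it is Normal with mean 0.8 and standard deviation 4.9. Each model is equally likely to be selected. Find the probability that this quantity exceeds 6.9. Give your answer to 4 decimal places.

0.1527

Conditional on each model, P(X > 6.9): A: 0; B: 0.351532; C: 0.106585.
By total probability, P(X > 6.9) = 0.333333·0 + 0.333333·0.351532 + 0.333333·0.106585 = 0.152706.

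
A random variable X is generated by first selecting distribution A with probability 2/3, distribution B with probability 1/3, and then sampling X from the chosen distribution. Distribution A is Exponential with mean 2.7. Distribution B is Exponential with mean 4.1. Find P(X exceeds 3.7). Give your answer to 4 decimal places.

Conditional on each component, P(X > 3.7): A: 0.254013; B: 0.405579.
By total probability, P(X > 3.7) = 0.666667·0.254013 + 0.333333·0.405579 = 0.304535.

0.3045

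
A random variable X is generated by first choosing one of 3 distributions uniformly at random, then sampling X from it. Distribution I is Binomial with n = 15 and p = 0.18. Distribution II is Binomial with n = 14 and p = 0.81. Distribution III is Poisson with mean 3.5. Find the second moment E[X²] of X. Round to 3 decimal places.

For each component E[X²] = Var + (mean)², giving I: 9.504; II: 130.75; III: 15.75.
Overall E[X²] = 0.333333·9.504 + 0.333333·130.75 + 0.333333·15.75 = 52.0014.

52.001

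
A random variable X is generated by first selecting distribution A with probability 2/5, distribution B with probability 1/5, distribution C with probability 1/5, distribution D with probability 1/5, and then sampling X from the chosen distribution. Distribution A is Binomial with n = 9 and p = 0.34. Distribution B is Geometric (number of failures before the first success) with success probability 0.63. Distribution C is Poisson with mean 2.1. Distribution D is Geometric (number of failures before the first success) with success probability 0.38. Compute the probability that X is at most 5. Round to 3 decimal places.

Conditional on each component, P(X ≤ 5): A: 0.953336; B: 0.997434; C: 0.979551; D: 0.9432.
By total probability, P(X ≤ 5) = 0.4·0.953336 + 0.2·0.997434 + 0.2·0.979551 + 0.2·0.9432 = 0.965371.

0.965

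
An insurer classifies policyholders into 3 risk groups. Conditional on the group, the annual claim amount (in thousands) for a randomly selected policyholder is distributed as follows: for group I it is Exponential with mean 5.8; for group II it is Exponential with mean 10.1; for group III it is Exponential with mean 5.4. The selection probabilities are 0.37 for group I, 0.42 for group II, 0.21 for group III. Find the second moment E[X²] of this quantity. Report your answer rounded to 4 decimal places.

For each component E[X²] = Var + (mean)², giving I: 67.28; II: 204.02; III: 58.32.
Overall E[X²] = 0.37·67.28 + 0.42·204.02 + 0.21·58.32 = 122.829.

122.8292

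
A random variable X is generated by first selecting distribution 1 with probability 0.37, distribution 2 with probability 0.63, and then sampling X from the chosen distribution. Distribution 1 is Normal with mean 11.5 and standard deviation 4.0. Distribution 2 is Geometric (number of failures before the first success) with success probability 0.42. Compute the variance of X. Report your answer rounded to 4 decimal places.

31.8597

Per component, 1: μ=11.5, E[X²]=148.25; 2: μ=1.38095, E[X²]=5.19501.
E[X] = 0.37·11.5 + 0.63·1.38095 = 5.125.
E[X²] = 0.37·148.25 + 0.63·5.19501 = 58.1254.
Var(X) = E[X²] − (E[X])² = 58.1254 − 26.2656 = 31.8597.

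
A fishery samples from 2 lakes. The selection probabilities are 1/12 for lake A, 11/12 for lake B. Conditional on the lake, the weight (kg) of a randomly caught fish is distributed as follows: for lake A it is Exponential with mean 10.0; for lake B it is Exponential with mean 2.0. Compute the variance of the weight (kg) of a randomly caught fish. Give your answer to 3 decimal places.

Per component, A: μ=10, E[X²]=200; B: μ=2, E[X²]=8.
E[X] = 0.0833333·10 + 0.916667·2 = 2.66667.
E[X²] = 0.0833333·200 + 0.916667·8 = 24.
Var(X) = E[X²] − (E[X])² = 24 − 7.11111 = 16.8889.

16.889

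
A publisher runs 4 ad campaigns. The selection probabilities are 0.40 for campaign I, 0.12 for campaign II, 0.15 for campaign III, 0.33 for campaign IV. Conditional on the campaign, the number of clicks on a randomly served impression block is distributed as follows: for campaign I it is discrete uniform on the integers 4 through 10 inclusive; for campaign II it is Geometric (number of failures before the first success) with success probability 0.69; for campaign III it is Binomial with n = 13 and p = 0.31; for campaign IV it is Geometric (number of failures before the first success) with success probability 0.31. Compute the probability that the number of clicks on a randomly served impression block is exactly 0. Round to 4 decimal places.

Conditional on each campaign, P(X = 0): I: 0; II: 0.69; III: 0.00803597; IV: 0.31.
By total probability, P(X = 0) = 0.4·0 + 0.12·0.69 + 0.15·0.00803597 + 0.33·0.31 = 0.186305.

0.1863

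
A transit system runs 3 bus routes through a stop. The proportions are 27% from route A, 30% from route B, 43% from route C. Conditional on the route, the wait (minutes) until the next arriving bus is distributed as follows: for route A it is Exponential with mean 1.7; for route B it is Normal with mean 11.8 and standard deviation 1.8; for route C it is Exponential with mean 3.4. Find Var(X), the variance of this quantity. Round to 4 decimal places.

24.4237

Per component, A: μ=1.7, E[X²]=5.78; B: μ=11.8, E[X²]=142.48; C: μ=3.4, E[X²]=23.12.
E[X] = 0.27·1.7 + 0.3·11.8 + 0.43·3.4 = 5.461.
E[X²] = 0.27·5.78 + 0.3·142.48 + 0.43·23.12 = 54.2462.
Var(X) = E[X²] − (E[X])² = 54.2462 − 29.8225 = 24.4237.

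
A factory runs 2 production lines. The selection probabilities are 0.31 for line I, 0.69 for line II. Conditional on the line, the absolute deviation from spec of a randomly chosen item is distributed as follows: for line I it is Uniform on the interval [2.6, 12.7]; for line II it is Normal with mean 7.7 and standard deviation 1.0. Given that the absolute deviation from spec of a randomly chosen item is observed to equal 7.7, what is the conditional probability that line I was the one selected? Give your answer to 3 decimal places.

Likelihoods f(7.7 | ·): I: 0.0990099; II: 0.398942.
Posterior ∝ prior × likelihood. Numerator for I: 0.31·0.0990099 = 0.0306931.
Normalizing constant: 0.31·0.0990099 + 0.69·0.398942 = 0.305963.
P(I | observation) = 0.0306931 / 0.305963 = 0.100316.

0.100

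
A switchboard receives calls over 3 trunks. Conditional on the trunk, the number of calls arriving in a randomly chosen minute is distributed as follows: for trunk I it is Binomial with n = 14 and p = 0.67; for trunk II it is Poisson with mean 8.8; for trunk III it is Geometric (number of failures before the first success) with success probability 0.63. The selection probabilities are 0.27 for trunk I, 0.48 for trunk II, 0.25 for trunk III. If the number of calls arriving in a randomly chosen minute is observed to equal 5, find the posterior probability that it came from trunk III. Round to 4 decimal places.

0.0301

Likelihoods P(X=5 | ·): I: 0.0125448; II: 0.0662889; III: 0.00436867.
Posterior ∝ prior × likelihood. Numerator for III: 0.25·0.00436867 = 0.00109217.
Normalizing constant: 0.27·0.0125448 + 0.48·0.0662889 + 0.25·0.00436867 = 0.0362979.
P(III | observation) = 0.00109217 / 0.0362979 = 0.030089.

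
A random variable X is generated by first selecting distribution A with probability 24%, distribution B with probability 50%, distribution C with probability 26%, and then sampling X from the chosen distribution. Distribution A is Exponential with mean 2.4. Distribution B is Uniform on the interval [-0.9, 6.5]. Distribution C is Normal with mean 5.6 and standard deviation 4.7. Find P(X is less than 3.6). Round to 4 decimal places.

0.5777

Conditional on each component, P(X < 3.6): A: 0.77687; B: 0.608108; C: 0.335224.
By total probability, P(X < 3.6) = 0.24·0.77687 + 0.5·0.608108 + 0.26·0.335224 = 0.577661.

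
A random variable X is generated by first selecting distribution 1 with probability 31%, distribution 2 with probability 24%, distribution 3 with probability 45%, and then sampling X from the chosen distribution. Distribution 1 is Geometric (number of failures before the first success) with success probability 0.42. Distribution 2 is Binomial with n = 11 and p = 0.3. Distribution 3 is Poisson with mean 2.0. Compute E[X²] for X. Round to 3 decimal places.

7.478

For each component E[X²] = Var + (mean)², giving 1: 5.19501; 2: 13.2; 3: 6.
Overall E[X²] = 0.31·5.19501 + 0.24·13.2 + 0.45·6 = 7.47845.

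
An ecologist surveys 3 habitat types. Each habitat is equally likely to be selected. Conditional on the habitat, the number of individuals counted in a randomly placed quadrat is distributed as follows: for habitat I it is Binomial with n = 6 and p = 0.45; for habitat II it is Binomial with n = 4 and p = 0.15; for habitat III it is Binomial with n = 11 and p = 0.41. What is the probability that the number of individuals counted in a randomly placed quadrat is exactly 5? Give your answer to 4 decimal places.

0.0956

Conditional on each habitat, P(X = 5): I: 0.0608943; II: 0; III: 0.225774.
By total probability, P(X = 5) = 0.333333·0.0608943 + 0.333333·0 + 0.333333·0.225774 = 0.095556.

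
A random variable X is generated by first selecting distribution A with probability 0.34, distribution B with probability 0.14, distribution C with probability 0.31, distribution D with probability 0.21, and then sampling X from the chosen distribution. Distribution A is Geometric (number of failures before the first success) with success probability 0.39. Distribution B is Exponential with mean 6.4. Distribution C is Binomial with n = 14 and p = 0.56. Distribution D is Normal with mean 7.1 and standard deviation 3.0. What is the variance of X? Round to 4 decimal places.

17.6501

Per component, A: μ=1.5641, E[X²]=6.45694; B: μ=6.4, E[X²]=81.92; C: μ=7.84, E[X²]=64.9152; D: μ=7.1, E[X²]=59.41.
E[X] = 0.34·1.5641 + 0.14·6.4 + 0.31·7.84 + 0.21·7.1 = 5.34919.
E[X²] = 0.34·6.45694 + 0.14·81.92 + 0.31·64.9152 + 0.21·59.41 = 46.264.
Var(X) = E[X²] − (E[X])² = 46.264 − 28.6139 = 17.6501.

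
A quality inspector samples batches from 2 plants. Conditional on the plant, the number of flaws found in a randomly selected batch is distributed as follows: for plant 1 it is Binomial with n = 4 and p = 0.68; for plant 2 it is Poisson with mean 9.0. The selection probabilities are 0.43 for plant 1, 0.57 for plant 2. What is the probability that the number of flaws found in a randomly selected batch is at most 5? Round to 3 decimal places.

Conditional on each plant, P(X ≤ 5): 1: 1; 2: 0.115691.
By total probability, P(X ≤ 5) = 0.43·1 + 0.57·0.115691 = 0.495944.

0.496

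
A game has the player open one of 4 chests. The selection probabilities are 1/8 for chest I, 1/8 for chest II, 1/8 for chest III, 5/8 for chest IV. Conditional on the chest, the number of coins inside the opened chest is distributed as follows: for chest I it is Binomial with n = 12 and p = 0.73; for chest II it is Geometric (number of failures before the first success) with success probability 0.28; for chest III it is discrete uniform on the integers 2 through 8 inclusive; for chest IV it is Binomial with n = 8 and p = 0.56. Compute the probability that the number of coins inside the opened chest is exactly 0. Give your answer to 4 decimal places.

0.0359

Conditional on each chest, P(X = 0): I: 1.50095e-07; II: 0.28; III: 0; IV: 0.00140482.
By total probability, P(X = 0) = 0.125·1.50095e-07 + 0.125·0.28 + 0.125·0 + 0.625·0.00140482 = 0.035878.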